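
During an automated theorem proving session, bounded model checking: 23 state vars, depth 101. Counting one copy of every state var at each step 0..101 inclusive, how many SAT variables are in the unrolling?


BMC unrolls to depth k, creating one copy of each state var for steps 0..k.
Step count = 101 + 1 = 102 (steps 0 through 101)
Vars per step = 23
Total = 23 * 102 = 2346

2346


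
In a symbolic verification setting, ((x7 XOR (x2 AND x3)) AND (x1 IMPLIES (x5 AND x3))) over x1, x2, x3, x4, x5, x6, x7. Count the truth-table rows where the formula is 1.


Formula: ((x7 XOR (x2 AND x3)) AND (x1 IMPLIES (x5 AND x3))) over 7 vars (128 rows)
Evaluate each row (x1, x2, x3, x4, x5, x6, x7 as bits, MSB first):
  row 0 [0000000]: ((0 XOR (0 AND 0)) AND (0 IMPLIES (0 AND 0))) -> 0
  row 1 [0000001]: ((1 XOR (0 AND 0)) AND (0 IMPLIES (0 AND 0))) -> 1
  row 2 [0000010]: ((0 XOR (0 AND 0)) AND (0 IMPLIES (0 AND 0))) -> 0
  row 3 [0000011]: ((1 XOR (0 AND 0)) AND (0 IMPLIES (0 AND 0))) -> 1
  row 4 [0000100]: ((0 XOR (0 AND 0)) AND (0 IMPLIES (1 AND 0))) -> 0
  (every remaining row is evaluated the same way; all 128 results are listed next)
Full result column, 8 rows per line (x1,x2,x3,x4 fixed per line; x5,x6,x7 runs 000..111 left to right):
  rows 0-7 [x1,x2,x3,x4=0000]: 01010101  (ones: 4)
  rows 8-15 [x1,x2,x3,x4=0001]: 01010101  (ones: 4)
  rows 16-23 [x1,x2,x3,x4=0010]: 01010101  (ones: 4)
  rows 24-31 [x1,x2,x3,x4=0011]: 01010101  (ones: 4)
  rows 32-39 [x1,x2,x3,x4=0100]: 01010101  (ones: 4)
  rows 40-47 [x1,x2,x3,x4=0101]: 01010101  (ones: 4)
  rows 48-55 [x1,x2,x3,x4=0110]: 10101010  (ones: 4)
  rows 56-63 [x1,x2,x3,x4=0111]: 10101010  (ones: 4)
  rows 64-71 [x1,x2,x3,x4=1000]: 00000000  (ones: 0)
  rows 72-79 [x1,x2,x3,x4=1001]: 00000000  (ones: 0)
  rows 80-87 [x1,x2,x3,x4=1010]: 00000101  (ones: 2)
  rows 88-95 [x1,x2,x3,x4=1011]: 00000101  (ones: 2)
  rows 96-103 [x1,x2,x3,x4=1100]: 00000000  (ones: 0)
  rows 104-111 [x1,x2,x3,x4=1101]: 00000000  (ones: 0)
  rows 112-119 [x1,x2,x3,x4=1110]: 00001010  (ones: 2)
  rows 120-127 [x1,x2,x3,x4=1111]: 00001010  (ones: 2)
Count of 1-rows = 4+4+4+4+4+4+4+4+0+0+2+2+0+0+2+2 = 40

40


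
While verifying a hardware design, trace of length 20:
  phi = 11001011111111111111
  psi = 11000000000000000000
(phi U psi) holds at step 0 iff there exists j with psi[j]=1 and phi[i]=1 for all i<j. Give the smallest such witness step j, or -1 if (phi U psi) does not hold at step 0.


(phi U psi) at 0: need smallest j with psi[j]=1 and phi[i]=1 for all i in [0,j).
Scan from step 0:
  step 0: psi=1 and phi held for [0,0) -> witness found
Witness step = 0

0


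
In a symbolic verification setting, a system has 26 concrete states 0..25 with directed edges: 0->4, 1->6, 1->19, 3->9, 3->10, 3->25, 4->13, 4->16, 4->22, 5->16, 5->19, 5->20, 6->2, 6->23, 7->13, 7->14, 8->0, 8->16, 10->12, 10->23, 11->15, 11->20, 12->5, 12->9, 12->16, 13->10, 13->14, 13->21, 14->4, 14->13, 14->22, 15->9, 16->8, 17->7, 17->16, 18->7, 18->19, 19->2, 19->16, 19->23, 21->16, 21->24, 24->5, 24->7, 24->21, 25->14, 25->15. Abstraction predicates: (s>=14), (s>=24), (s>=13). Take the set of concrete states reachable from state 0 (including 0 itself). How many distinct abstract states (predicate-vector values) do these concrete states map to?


BFS from 0:
Concrete reachable: {0, 2, 4, 5, 7, 8, 9, 10, 12, 13, 14, 16, 19, 20, 21, 22, 23, 24}
Abstract via predicates (s>=14), (s>=24), (s>=13):
  (0,0,0) <- {0, 2, 4, 5, 7, 8, 9, 10, 12}
  (0,0,1) <- {13}
  (1,0,1) <- {14, 16, 19, 20, 21, 22, 23}
  (1,1,1) <- {24}
Distinct abstract states = 4

4


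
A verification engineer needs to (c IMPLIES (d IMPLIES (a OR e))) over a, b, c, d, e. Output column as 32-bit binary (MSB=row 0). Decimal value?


Formula: (c IMPLIES (d IMPLIES (a OR e))) over a, b, c, d, e (32 rows)
Evaluate each row (bits = a,b,c,d,e, MSB first):
  row 0 [00000]: (0 IMPLIES (0 IMPLIES (0 OR 0))) -> 1
  row 1 [00001]: (0 IMPLIES (0 IMPLIES (0 OR 1))) -> 1
  row 2 [00010]: (0 IMPLIES (1 IMPLIES (0 OR 0))) -> 1
  row 3 [00011]: (0 IMPLIES (1 IMPLIES (0 OR 1))) -> 1
  row 4 [00100]: (1 IMPLIES (0 IMPLIES (0 OR 0))) -> 1
  row 5 [00101]: (1 IMPLIES (0 IMPLIES (0 OR 1))) -> 1
  row 6 [00110]: (1 IMPLIES (1 IMPLIES (0 OR 0))) -> 0
  row 7 [00111]: (1 IMPLIES (1 IMPLIES (0 OR 1))) -> 1
  row 8 [01000]: (0 IMPLIES (0 IMPLIES (0 OR 0))) -> 1
  row 9 [01001]: (0 IMPLIES (0 IMPLIES (0 OR 1))) -> 1
  row 10 [01010]: (0 IMPLIES (1 IMPLIES (0 OR 0))) -> 1
  row 11 [01011]: (0 IMPLIES (1 IMPLIES (0 OR 1))) -> 1
  row 12 [01100]: (1 IMPLIES (0 IMPLIES (0 OR 0))) -> 1
  row 13 [01101]: (1 IMPLIES (0 IMPLIES (0 OR 1))) -> 1
  row 14 [01110]: (1 IMPLIES (1 IMPLIES (0 OR 0))) -> 0
  row 15 [01111]: (1 IMPLIES (1 IMPLIES (0 OR 1))) -> 1
  row 16 [10000]: (0 IMPLIES (0 IMPLIES (1 OR 0))) -> 1
  row 17 [10001]: (0 IMPLIES (0 IMPLIES (1 OR 1))) -> 1
  row 18 [10010]: (0 IMPLIES (1 IMPLIES (1 OR 0))) -> 1
  row 19 [10011]: (0 IMPLIES (1 IMPLIES (1 OR 1))) -> 1
  row 20 [10100]: (1 IMPLIES (0 IMPLIES (1 OR 0))) -> 1
  row 21 [10101]: (1 IMPLIES (0 IMPLIES (1 OR 1))) -> 1
  row 22 [10110]: (1 IMPLIES (1 IMPLIES (1 OR 0))) -> 1
  row 23 [10111]: (1 IMPLIES (1 IMPLIES (1 OR 1))) -> 1
  row 24 [11000]: (0 IMPLIES (0 IMPLIES (1 OR 0))) -> 1
  row 25 [11001]: (0 IMPLIES (0 IMPLIES (1 OR 1))) -> 1
  row 26 [11010]: (0 IMPLIES (1 IMPLIES (1 OR 0))) -> 1
  row 27 [11011]: (0 IMPLIES (1 IMPLIES (1 OR 1))) -> 1
  row 28 [11100]: (1 IMPLIES (0 IMPLIES (1 OR 0))) -> 1
  row 29 [11101]: (1 IMPLIES (0 IMPLIES (1 OR 1))) -> 1
  row 30 [11110]: (1 IMPLIES (1 IMPLIES (1 OR 0))) -> 1
  row 31 [11111]: (1 IMPLIES (1 IMPLIES (1 OR 1))) -> 1
Full result column, 4 rows per line (a,b,c fixed per line; d,e runs 00..11 left to right):
  rows 0-3 [a,b,c=000]: 1111  = hex F
  rows 4-7 [a,b,c=001]: 1101  = hex D
  rows 8-11 [a,b,c=010]: 1111  = hex F
  rows 12-15 [a,b,c=011]: 1101  = hex D
  rows 16-19 [a,b,c=100]: 1111  = hex F
  rows 20-23 [a,b,c=101]: 1111  = hex F
  rows 24-27 [a,b,c=110]: 1111  = hex F
  rows 28-31 [a,b,c=111]: 1111  = hex F
Output column (row 0 .. row 31) = 11111101111111011111111111111111
Output column grouped in 4s = 1111 1101 1111 1101 1111 1111 1111 1111 = 0xFDFDFFFF
Convert to decimal digit by digit (value = value*16 + digit):
  F -> 15
  15*16 + 13 (D) = 253
  253*16 + 15 (F) = 4063
  4063*16 + 13 (D) = 65021
  65021*16 + 15 (F) = 1040351
  1040351*16 + 15 (F) = 16645631
  16645631*16 + 15 (F) = 266330111
  266330111*16 + 15 (F) = 4261281791
Decimal = 4261281791

4261281791


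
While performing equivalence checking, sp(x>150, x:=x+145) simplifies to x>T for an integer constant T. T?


Formula: sp(P, x:=E) = exists old_x. (x = E[old_x/x]) AND P[old_x/x] (old_x is the value of x before the assignment; eliminate old_x by solving x = E[old_x/x] for old_x)
Step 1: Precondition P: x>150, i.e. old_x > 150
Step 2: Assignment gives x = old_x + 145, so old_x = x - 145
Step 3: Substitute into P: x - 145 > 150
Step 4: Simplify: x > 150+145 = 295

295


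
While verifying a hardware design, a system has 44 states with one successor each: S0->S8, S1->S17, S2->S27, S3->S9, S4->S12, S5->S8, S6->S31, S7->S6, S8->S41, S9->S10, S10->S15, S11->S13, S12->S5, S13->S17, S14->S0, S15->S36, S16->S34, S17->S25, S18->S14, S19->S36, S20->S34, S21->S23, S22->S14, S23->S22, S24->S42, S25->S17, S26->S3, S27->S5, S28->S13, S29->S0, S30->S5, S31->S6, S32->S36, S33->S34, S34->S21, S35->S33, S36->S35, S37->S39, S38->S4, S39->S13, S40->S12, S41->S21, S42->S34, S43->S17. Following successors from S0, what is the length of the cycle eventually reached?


Trace from S0 until a state repeats:
  S0 -> S8 -> S41 -> S21 -> S23 -> S22 -> S14 -> S0
S0 first seen at step 0, revisited at step 7.
Cycle length = 7 - 0 = 7

7


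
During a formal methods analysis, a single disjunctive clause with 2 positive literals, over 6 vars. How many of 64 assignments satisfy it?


Step 1: Total=2^6=64
Step 2: Unsat when all 2 false: 2^4=16
Step 3: Sat=64-16=48

48


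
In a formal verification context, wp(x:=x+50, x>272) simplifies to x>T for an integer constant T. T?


Formula: wp(x:=E, P) = P[E/x] (substitute E for x in postcondition)
Step 1: Postcondition: x>272
Step 2: Substitute x+50 for x: x+50>272
Step 3: Solve for x: x > 272-50 = 222

222


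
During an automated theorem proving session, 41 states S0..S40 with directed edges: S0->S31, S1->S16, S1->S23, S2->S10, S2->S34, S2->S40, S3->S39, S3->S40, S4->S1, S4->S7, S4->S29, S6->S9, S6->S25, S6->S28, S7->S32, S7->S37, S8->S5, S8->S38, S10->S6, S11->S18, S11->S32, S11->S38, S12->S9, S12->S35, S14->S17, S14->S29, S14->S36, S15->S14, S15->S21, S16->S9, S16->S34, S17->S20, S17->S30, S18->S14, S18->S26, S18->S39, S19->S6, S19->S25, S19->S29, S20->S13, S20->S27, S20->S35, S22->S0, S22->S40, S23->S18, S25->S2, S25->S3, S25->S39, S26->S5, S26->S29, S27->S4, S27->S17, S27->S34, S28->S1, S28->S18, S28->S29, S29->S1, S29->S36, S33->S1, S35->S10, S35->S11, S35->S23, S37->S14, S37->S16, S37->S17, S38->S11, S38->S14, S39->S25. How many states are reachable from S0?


BFS from S0:
  layer 0: {S0}
  layer 1: {S31}
Reachable set: {S0, S31}
Count = 2

2


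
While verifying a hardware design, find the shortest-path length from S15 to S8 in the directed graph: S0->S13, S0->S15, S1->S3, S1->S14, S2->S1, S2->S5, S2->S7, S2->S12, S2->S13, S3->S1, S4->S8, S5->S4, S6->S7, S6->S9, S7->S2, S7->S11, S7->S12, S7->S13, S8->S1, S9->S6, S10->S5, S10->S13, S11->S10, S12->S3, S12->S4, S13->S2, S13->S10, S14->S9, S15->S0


BFS layer-by-layer from S15:
  dist 0: {S15}
  dist 1: {S0}
  dist 2: {S13}
  dist 3: {S2, S10}
  dist 4: {S1, S5, S7, S12}
  dist 5: {S3, S4, S11, S14}
  dist 6: {S8, S9}
  -> S8 reached at distance 6
Shortest path length = 6

6


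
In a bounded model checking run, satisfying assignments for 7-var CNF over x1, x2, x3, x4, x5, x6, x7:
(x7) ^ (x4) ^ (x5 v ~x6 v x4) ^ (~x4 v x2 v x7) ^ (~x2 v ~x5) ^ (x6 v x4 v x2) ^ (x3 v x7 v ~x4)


CNF with 7 clauses over 7 vars (128 assignments).
An assignment satisfies CNF iff every clause has >=1 true literal.
Check each row (bits = x1,x2,x3,x4,x5,x6,x7; clause T/F shown):
  row 0 [0000000]: clauses=FFTTTFT -> 0
  row 1 [0000001]: clauses=TFTTTFT -> 0
  row 2 [0000010]: clauses=FFFTTTT -> 0
  row 3 [0000011]: clauses=TFFTTTT -> 0
  row 4 [0000100]: clauses=FFTTTFT -> 0
  (every remaining row is evaluated the same way; all 128 results are listed next)
Full result column, 8 rows per line (x1,x2,x3,x4 fixed per line; x5,x6,x7 runs 000..111 left to right):
  rows 0-7 [x1,x2,x3,x4=0000]: 00000000  (ones: 0)
  rows 8-15 [x1,x2,x3,x4=0001]: 01010101  (ones: 4)
  rows 16-23 [x1,x2,x3,x4=0010]: 00000000  (ones: 0)
  rows 24-31 [x1,x2,x3,x4=0011]: 01010101  (ones: 4)
  rows 32-39 [x1,x2,x3,x4=0100]: 00000000  (ones: 0)
  rows 40-47 [x1,x2,x3,x4=0101]: 01010000  (ones: 2)
  rows 48-55 [x1,x2,x3,x4=0110]: 00000000  (ones: 0)
  rows 56-63 [x1,x2,x3,x4=0111]: 01010000  (ones: 2)
  rows 64-71 [x1,x2,x3,x4=1000]: 00000000  (ones: 0)
  rows 72-79 [x1,x2,x3,x4=1001]: 01010101  (ones: 4)
  rows 80-87 [x1,x2,x3,x4=1010]: 00000000  (ones: 0)
  rows 88-95 [x1,x2,x3,x4=1011]: 01010101  (ones: 4)
  rows 96-103 [x1,x2,x3,x4=1100]: 00000000  (ones: 0)
  rows 104-111 [x1,x2,x3,x4=1101]: 01010000  (ones: 2)
  rows 112-119 [x1,x2,x3,x4=1110]: 00000000  (ones: 0)
  rows 120-127 [x1,x2,x3,x4=1111]: 01010000  (ones: 2)
Satisfying assignments = 0+4+0+4+0+2+0+2+0+4+0+4+0+2+0+2 = 24

24


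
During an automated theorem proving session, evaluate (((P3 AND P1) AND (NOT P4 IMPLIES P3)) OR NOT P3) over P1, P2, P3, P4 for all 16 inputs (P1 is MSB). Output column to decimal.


Formula: (((P3 AND P1) AND (NOT P4 IMPLIES P3)) OR NOT P3) over P1, P2, P3, P4 (16 rows)
Evaluate each row (bits = P1,P2,P3,P4, MSB first):
  row 0 [0000]: (((0 AND 0) AND (NOT 0 IMPLIES 0)) OR NOT 0) -> 1
  row 1 [0001]: (((0 AND 0) AND (NOT 1 IMPLIES 0)) OR NOT 0) -> 1
  row 2 [0010]: (((1 AND 0) AND (NOT 0 IMPLIES 1)) OR NOT 1) -> 0
  row 3 [0011]: (((1 AND 0) AND (NOT 1 IMPLIES 1)) OR NOT 1) -> 0
  row 4 [0100]: (((0 AND 0) AND (NOT 0 IMPLIES 0)) OR NOT 0) -> 1
  row 5 [0101]: (((0 AND 0) AND (NOT 1 IMPLIES 0)) OR NOT 0) -> 1
  row 6 [0110]: (((1 AND 0) AND (NOT 0 IMPLIES 1)) OR NOT 1) -> 0
  row 7 [0111]: (((1 AND 0) AND (NOT 1 IMPLIES 1)) OR NOT 1) -> 0
  row 8 [1000]: (((0 AND 1) AND (NOT 0 IMPLIES 0)) OR NOT 0) -> 1
  row 9 [1001]: (((0 AND 1) AND (NOT 1 IMPLIES 0)) OR NOT 0) -> 1
  row 10 [1010]: (((1 AND 1) AND (NOT 0 IMPLIES 1)) OR NOT 1) -> 1
  row 11 [1011]: (((1 AND 1) AND (NOT 1 IMPLIES 1)) OR NOT 1) -> 1
  row 12 [1100]: (((0 AND 1) AND (NOT 0 IMPLIES 0)) OR NOT 0) -> 1
  row 13 [1101]: (((0 AND 1) AND (NOT 1 IMPLIES 0)) OR NOT 0) -> 1
  row 14 [1110]: (((1 AND 1) AND (NOT 0 IMPLIES 1)) OR NOT 1) -> 1
  row 15 [1111]: (((1 AND 1) AND (NOT 1 IMPLIES 1)) OR NOT 1) -> 1
Full result column, 4 rows per line (P1,P2 fixed per line; P3,P4 runs 00..11 left to right):
  rows 0-3 [P1,P2=00]: 1100  = hex C
  rows 4-7 [P1,P2=01]: 1100  = hex C
  rows 8-11 [P1,P2=10]: 1111  = hex F
  rows 12-15 [P1,P2=11]: 1111  = hex F
Output column (row 0 .. row 15) = 1100110011111111
Output column grouped in 4s = 1100 1100 1111 1111 = 0xCCFF
Convert to decimal digit by digit (value = value*16 + digit):
  C -> 12
  12*16 + 12 (C) = 204
  204*16 + 15 (F) = 3279
  3279*16 + 15 (F) = 52479
Decimal = 52479

52479


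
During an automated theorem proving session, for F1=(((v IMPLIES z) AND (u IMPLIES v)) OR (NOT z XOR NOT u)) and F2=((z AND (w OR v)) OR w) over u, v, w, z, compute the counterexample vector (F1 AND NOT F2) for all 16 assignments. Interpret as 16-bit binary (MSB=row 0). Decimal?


F1 = (((v IMPLIES z) AND (u IMPLIES v)) OR (NOT z XOR NOT u))
F2 = ((z AND (w OR v)) OR w)
Counterexample to F1=>F2 is where F1=1 and F2=0.
Evaluate each row (bits = u,v,w,z, MSB first):
  row 0 [0000]: F1=1 F2=0 -> F1&~F2 -> 1
  row 1 [0001]: F1=1 F2=0 -> F1&~F2 -> 1
  row 2 [0010]: F1=1 F2=1 -> F1&~F2 -> 0
  row 3 [0011]: F1=1 F2=1 -> F1&~F2 -> 0
  row 4 [0100]: F1=0 F2=0 -> F1&~F2 -> 0
  row 5 [0101]: F1=1 F2=1 -> F1&~F2 -> 0
  row 6 [0110]: F1=0 F2=1 -> F1&~F2 -> 0
  row 7 [0111]: F1=1 F2=1 -> F1&~F2 -> 0
  row 8 [1000]: F1=1 F2=0 -> F1&~F2 -> 1
  row 9 [1001]: F1=0 F2=0 -> F1&~F2 -> 0
  row 10 [1010]: F1=1 F2=1 -> F1&~F2 -> 0
  row 11 [1011]: F1=0 F2=1 -> F1&~F2 -> 0
  row 12 [1100]: F1=1 F2=0 -> F1&~F2 -> 1
  row 13 [1101]: F1=1 F2=1 -> F1&~F2 -> 0
  row 14 [1110]: F1=1 F2=1 -> F1&~F2 -> 0
  row 15 [1111]: F1=1 F2=1 -> F1&~F2 -> 0
Full result column, 4 rows per line (u,v fixed per line; w,z runs 00..11 left to right):
  rows 0-3 [u,v=00]: 1100  = hex C
  rows 4-7 [u,v=01]: 0000  = hex 0
  rows 8-11 [u,v=10]: 1000  = hex 8
  rows 12-15 [u,v=11]: 1000  = hex 8
Counterexample vector (row 0 .. row 15) = 1100000010001000
Output column grouped in 4s = 1100 0000 1000 1000 = 0xC088
Convert to decimal digit by digit (value = value*16 + digit):
  C -> 12
  12*16 + 0 = 192
  192*16 + 8 = 3080
  3080*16 + 8 = 49288
Decimal = 49288

49288


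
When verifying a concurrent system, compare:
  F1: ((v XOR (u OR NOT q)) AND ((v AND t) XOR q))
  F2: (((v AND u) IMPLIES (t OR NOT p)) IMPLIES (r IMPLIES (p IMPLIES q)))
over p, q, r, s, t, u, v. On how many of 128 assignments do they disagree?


F1 = ((v XOR (u OR NOT q)) AND ((v AND t) XOR q))
F2 = (((v AND u) IMPLIES (t OR NOT p)) IMPLIES (r IMPLIES (p IMPLIES q)))
Evaluate both on each of 128 rows (bits = p,q,r,s,t,u,v):
  row 0 [0000000]: F1=0 F2=1 (differ) -> 1
  row 1 [0000001]: F1=0 F2=1 (differ) -> 1
  row 2 [0000010]: F1=0 F2=1 (differ) -> 1
  row 3 [0000011]: F1=0 F2=1 (differ) -> 1
  row 4 [0000100]: F1=0 F2=1 (differ) -> 1
  (every remaining row is evaluated the same way; all 128 results are listed next)
Full result column, 8 rows per line (p,q,r,s fixed per line; t,u,v runs 000..111 left to right):
  rows 0-7 [p,q,r,s=0000]: 11111111  (ones: 8)
  rows 8-15 [p,q,r,s=0001]: 11111111  (ones: 8)
  rows 16-23 [p,q,r,s=0010]: 11111111  (ones: 8)
  rows 24-31 [p,q,r,s=0011]: 11111111  (ones: 8)
  rows 32-39 [p,q,r,s=0100]: 10011101  (ones: 5)
  rows 40-47 [p,q,r,s=0101]: 10011101  (ones: 5)
  rows 48-55 [p,q,r,s=0110]: 10011101  (ones: 5)
  rows 56-63 [p,q,r,s=0111]: 10011101  (ones: 5)
  rows 64-71 [p,q,r,s=1000]: 11111111  (ones: 8)
  rows 72-79 [p,q,r,s=1001]: 11111111  (ones: 8)
  rows 80-87 [p,q,r,s=1010]: 00010000  (ones: 1)
  rows 88-95 [p,q,r,s=1011]: 00010000  (ones: 1)
  rows 96-103 [p,q,r,s=1100]: 10011101  (ones: 5)
  rows 104-111 [p,q,r,s=1101]: 10011101  (ones: 5)
  rows 112-119 [p,q,r,s=1110]: 10011101  (ones: 5)
  rows 120-127 [p,q,r,s=1111]: 10011101  (ones: 5)
Disagreements = 8+8+8+8+5+5+5+5+8+8+1+1+5+5+5+5 = 90

90


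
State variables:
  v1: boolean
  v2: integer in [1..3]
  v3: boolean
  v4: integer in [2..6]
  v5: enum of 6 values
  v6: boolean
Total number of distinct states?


State space = product of domain sizes of all variables.
Domain sizes:
  v1 (boolean): 2
  v2 (integer in [1..3]): 3
  v3 (boolean): 2
  v4 (integer in [2..6]): 5
  v5 (enum of 6 values): 6
  v6 (boolean): 2
Product = 2 * 3 * 2 * 5 * 6 * 2 = 720

720


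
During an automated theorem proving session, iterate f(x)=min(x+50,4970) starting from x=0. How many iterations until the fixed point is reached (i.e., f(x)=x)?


Step 1: x=0, cap=4970, increment=50
Step 2: x grows by 50 each step until capped at 4970; fixed point is x=4970
Step 3: iterations = ceil(4970/50) = 100

100


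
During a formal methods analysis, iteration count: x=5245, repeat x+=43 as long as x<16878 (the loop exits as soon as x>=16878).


Step 1: x goes from 5245 toward 16878 by 43; the body runs while x<16878, so iterations = ceil((bound-start)/step)
Step 2: Distance=11633
Step 3: ceil(11633/43)=271

271


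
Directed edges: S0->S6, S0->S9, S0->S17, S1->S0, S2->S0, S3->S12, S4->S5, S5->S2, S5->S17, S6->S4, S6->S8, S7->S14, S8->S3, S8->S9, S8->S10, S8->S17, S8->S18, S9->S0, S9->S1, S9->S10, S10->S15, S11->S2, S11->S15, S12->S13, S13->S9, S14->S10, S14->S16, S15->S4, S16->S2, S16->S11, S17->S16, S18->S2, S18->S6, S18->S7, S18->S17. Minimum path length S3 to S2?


BFS layer-by-layer from S3:
  dist 0: {S3}
  dist 1: {S12}
  dist 2: {S13}
  dist 3: {S9}
  dist 4: {S0, S1, S10}
  dist 5: {S6, S15, S17}
  dist 6: {S4, S8, S16}
  dist 7: {S2, S5, S11, S18}
  -> S2 reached at distance 7
Shortest path length = 7

7


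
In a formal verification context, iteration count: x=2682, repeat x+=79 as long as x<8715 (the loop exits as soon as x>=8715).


Step 1: x goes from 2682 toward 8715 by 79; the body runs while x<8715, so iterations = ceil((bound-start)/step)
Step 2: Distance=6033
Step 3: ceil(6033/79)=77

77


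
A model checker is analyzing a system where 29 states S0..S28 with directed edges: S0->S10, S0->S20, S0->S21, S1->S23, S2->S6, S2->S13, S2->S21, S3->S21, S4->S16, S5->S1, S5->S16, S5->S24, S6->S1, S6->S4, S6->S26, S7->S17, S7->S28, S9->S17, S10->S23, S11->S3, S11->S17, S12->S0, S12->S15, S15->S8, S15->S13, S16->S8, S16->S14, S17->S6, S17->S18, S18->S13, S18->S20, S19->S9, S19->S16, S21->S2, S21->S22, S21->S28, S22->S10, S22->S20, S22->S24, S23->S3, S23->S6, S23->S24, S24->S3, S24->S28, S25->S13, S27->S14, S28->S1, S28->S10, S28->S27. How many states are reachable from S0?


BFS from S0:
  layer 0: {S0}
  layer 1: {S10, S20, S21}
  layer 2: {S2, S22, S23, S28}
  layer 3: {S1, S3, S6, S13, S24, S27}
  layer 4: {S4, S14, S26}
  layer 5: {S16}
  layer 6: {S8}
Reachable set: {S0, S1, S2, S3, S4, S6, S8, S10, S13, S14, S16, S20, S21, S22, S23, S24, S26, S27, S28}
Count = 19

19


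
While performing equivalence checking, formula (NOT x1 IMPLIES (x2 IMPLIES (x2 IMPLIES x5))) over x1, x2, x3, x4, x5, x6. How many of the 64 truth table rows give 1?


Formula: (NOT x1 IMPLIES (x2 IMPLIES (x2 IMPLIES x5))) over 6 vars (64 rows)
Evaluate each row (x1, x2, x3, x4, x5, x6 as bits, MSB first):
  row 0 [000000]: (NOT 0 IMPLIES (0 IMPLIES (0 IMPLIES 0))) -> 1
  row 1 [000001]: (NOT 0 IMPLIES (0 IMPLIES (0 IMPLIES 0))) -> 1
  row 2 [000010]: (NOT 0 IMPLIES (0 IMPLIES (0 IMPLIES 1))) -> 1
  row 3 [000011]: (NOT 0 IMPLIES (0 IMPLIES (0 IMPLIES 1))) -> 1
  row 4 [000100]: (NOT 0 IMPLIES (0 IMPLIES (0 IMPLIES 0))) -> 1
  (every remaining row is evaluated the same way; all 64 results are listed next)
Full result column, 8 rows per line (x1,x2,x3 fixed per line; x4,x5,x6 runs 000..111 left to right):
  rows 0-7 [x1,x2,x3=000]: 11111111  (ones: 8)
  rows 8-15 [x1,x2,x3=001]: 11111111  (ones: 8)
  rows 16-23 [x1,x2,x3=010]: 00110011  (ones: 4)
  rows 24-31 [x1,x2,x3=011]: 00110011  (ones: 4)
  rows 32-39 [x1,x2,x3=100]: 11111111  (ones: 8)
  rows 40-47 [x1,x2,x3=101]: 11111111  (ones: 8)
  rows 48-55 [x1,x2,x3=110]: 11111111  (ones: 8)
  rows 56-63 [x1,x2,x3=111]: 11111111  (ones: 8)
Count of 1-rows = 8+8+4+4+8+8+8+8 = 56

56


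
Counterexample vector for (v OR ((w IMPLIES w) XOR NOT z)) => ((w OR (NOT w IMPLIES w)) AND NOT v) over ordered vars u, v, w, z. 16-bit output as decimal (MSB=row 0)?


F1 = (v OR ((w IMPLIES w) XOR NOT z))
F2 = ((w OR (NOT w IMPLIES w)) AND NOT v)
Counterexample to F1=>F2 is where F1=1 and F2=0.
Evaluate each row (bits = u,v,w,z, MSB first):
  row 0 [0000]: F1=0 F2=0 -> F1&~F2 -> 0
  row 1 [0001]: F1=1 F2=0 -> F1&~F2 -> 1
  row 2 [0010]: F1=0 F2=1 -> F1&~F2 -> 0
  row 3 [0011]: F1=1 F2=1 -> F1&~F2 -> 0
  row 4 [0100]: F1=1 F2=0 -> F1&~F2 -> 1
  row 5 [0101]: F1=1 F2=0 -> F1&~F2 -> 1
  row 6 [0110]: F1=1 F2=0 -> F1&~F2 -> 1
  row 7 [0111]: F1=1 F2=0 -> F1&~F2 -> 1
  row 8 [1000]: F1=0 F2=0 -> F1&~F2 -> 0
  row 9 [1001]: F1=1 F2=0 -> F1&~F2 -> 1
  row 10 [1010]: F1=0 F2=1 -> F1&~F2 -> 0
  row 11 [1011]: F1=1 F2=1 -> F1&~F2 -> 0
  row 12 [1100]: F1=1 F2=0 -> F1&~F2 -> 1
  row 13 [1101]: F1=1 F2=0 -> F1&~F2 -> 1
  row 14 [1110]: F1=1 F2=0 -> F1&~F2 -> 1
  row 15 [1111]: F1=1 F2=0 -> F1&~F2 -> 1
Full result column, 4 rows per line (u,v fixed per line; w,z runs 00..11 left to right):
  rows 0-3 [u,v=00]: 0100  = hex 4
  rows 4-7 [u,v=01]: 1111  = hex F
  rows 8-11 [u,v=10]: 0100  = hex 4
  rows 12-15 [u,v=11]: 1111  = hex F
Counterexample vector (row 0 .. row 15) = 0100111101001111
Output column grouped in 4s = 0100 1111 0100 1111 = 0x4F4F
Convert to decimal digit by digit (value = value*16 + digit):
  4 -> 4
  4*16 + 15 (F) = 79
  79*16 + 4 = 1268
  1268*16 + 15 (F) = 20303
Decimal = 20303

20303


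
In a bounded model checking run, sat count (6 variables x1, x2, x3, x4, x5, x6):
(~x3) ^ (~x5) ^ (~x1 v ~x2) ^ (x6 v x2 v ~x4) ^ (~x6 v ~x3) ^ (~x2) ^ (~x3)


CNF with 7 clauses over 6 vars (64 assignments).
An assignment satisfies CNF iff every clause has >=1 true literal.
Check each row (bits = x1,x2,x3,x4,x5,x6; clause T/F shown):
  row 0 [000000]: clauses=TTTTTTT -> 1
  row 1 [000001]: clauses=TTTTTTT -> 1
  row 2 [000010]: clauses=TFTTTTT -> 0
  row 3 [000011]: clauses=TFTTTTT -> 0
  row 4 [000100]: clauses=TTTFTTT -> 0
  (every remaining row is evaluated the same way; all 64 results are listed next)
Full result column, 8 rows per line (x1,x2,x3 fixed per line; x4,x5,x6 runs 000..111 left to right):
  rows 0-7 [x1,x2,x3=000]: 11000100  (ones: 3)
  rows 8-15 [x1,x2,x3=001]: 00000000  (ones: 0)
  rows 16-23 [x1,x2,x3=010]: 00000000  (ones: 0)
  rows 24-31 [x1,x2,x3=011]: 00000000  (ones: 0)
  rows 32-39 [x1,x2,x3=100]: 11000100  (ones: 3)
  rows 40-47 [x1,x2,x3=101]: 00000000  (ones: 0)
  rows 48-55 [x1,x2,x3=110]: 00000000  (ones: 0)
  rows 56-63 [x1,x2,x3=111]: 00000000  (ones: 0)
Satisfying assignments = 3+0+0+0+3+0+0+0 = 6

6


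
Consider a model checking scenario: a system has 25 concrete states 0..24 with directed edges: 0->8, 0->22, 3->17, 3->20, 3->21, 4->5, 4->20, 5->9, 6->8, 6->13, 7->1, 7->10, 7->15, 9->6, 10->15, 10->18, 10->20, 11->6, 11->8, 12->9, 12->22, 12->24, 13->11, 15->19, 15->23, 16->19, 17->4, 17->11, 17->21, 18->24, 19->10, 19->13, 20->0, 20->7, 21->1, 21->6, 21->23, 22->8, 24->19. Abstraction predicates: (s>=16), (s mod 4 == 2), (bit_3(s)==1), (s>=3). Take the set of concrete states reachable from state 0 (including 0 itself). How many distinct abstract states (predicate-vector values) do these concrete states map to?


BFS from 0:
Concrete reachable: {0, 8, 22}
Abstract via predicates (s>=16), (s mod 4 == 2), (bit_3(s)==1), (s>=3):
  (0,0,0,0) <- {0}
  (0,0,1,1) <- {8}
  (1,1,0,1) <- {22}
Distinct abstract states = 3

3


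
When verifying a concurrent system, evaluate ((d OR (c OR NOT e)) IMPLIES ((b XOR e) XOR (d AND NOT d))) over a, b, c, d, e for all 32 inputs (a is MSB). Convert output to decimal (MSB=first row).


Formula: ((d OR (c OR NOT e)) IMPLIES ((b XOR e) XOR (d AND NOT d))) over a, b, c, d, e (32 rows)
Evaluate each row (bits = a,b,c,d,e, MSB first):
  row 0 [00000]: ((0 OR (0 OR NOT 0)) IMPLIES ((0 XOR 0) XOR (0 AND NOT 0))) -> 0
  row 1 [00001]: ((0 OR (0 OR NOT 1)) IMPLIES ((0 XOR 1) XOR (0 AND NOT 0))) -> 1
  row 2 [00010]: ((1 OR (0 OR NOT 0)) IMPLIES ((0 XOR 0) XOR (1 AND NOT 1))) -> 0
  row 3 [00011]: ((1 OR (0 OR NOT 1)) IMPLIES ((0 XOR 1) XOR (1 AND NOT 1))) -> 1
  row 4 [00100]: ((0 OR (1 OR NOT 0)) IMPLIES ((0 XOR 0) XOR (0 AND NOT 0))) -> 0
  row 5 [00101]: ((0 OR (1 OR NOT 1)) IMPLIES ((0 XOR 1) XOR (0 AND NOT 0))) -> 1
  row 6 [00110]: ((1 OR (1 OR NOT 0)) IMPLIES ((0 XOR 0) XOR (1 AND NOT 1))) -> 0
  row 7 [00111]: ((1 OR (1 OR NOT 1)) IMPLIES ((0 XOR 1) XOR (1 AND NOT 1))) -> 1
  row 8 [01000]: ((0 OR (0 OR NOT 0)) IMPLIES ((1 XOR 0) XOR (0 AND NOT 0))) -> 1
  row 9 [01001]: ((0 OR (0 OR NOT 1)) IMPLIES ((1 XOR 1) XOR (0 AND NOT 0))) -> 1
  row 10 [01010]: ((1 OR (0 OR NOT 0)) IMPLIES ((1 XOR 0) XOR (1 AND NOT 1))) -> 1
  row 11 [01011]: ((1 OR (0 OR NOT 1)) IMPLIES ((1 XOR 1) XOR (1 AND NOT 1))) -> 0
  row 12 [01100]: ((0 OR (1 OR NOT 0)) IMPLIES ((1 XOR 0) XOR (0 AND NOT 0))) -> 1
  row 13 [01101]: ((0 OR (1 OR NOT 1)) IMPLIES ((1 XOR 1) XOR (0 AND NOT 0))) -> 0
  row 14 [01110]: ((1 OR (1 OR NOT 0)) IMPLIES ((1 XOR 0) XOR (1 AND NOT 1))) -> 1
  row 15 [01111]: ((1 OR (1 OR NOT 1)) IMPLIES ((1 XOR 1) XOR (1 AND NOT 1))) -> 0
  row 16 [10000]: ((0 OR (0 OR NOT 0)) IMPLIES ((0 XOR 0) XOR (0 AND NOT 0))) -> 0
  row 17 [10001]: ((0 OR (0 OR NOT 1)) IMPLIES ((0 XOR 1) XOR (0 AND NOT 0))) -> 1
  row 18 [10010]: ((1 OR (0 OR NOT 0)) IMPLIES ((0 XOR 0) XOR (1 AND NOT 1))) -> 0
  row 19 [10011]: ((1 OR (0 OR NOT 1)) IMPLIES ((0 XOR 1) XOR (1 AND NOT 1))) -> 1
  row 20 [10100]: ((0 OR (1 OR NOT 0)) IMPLIES ((0 XOR 0) XOR (0 AND NOT 0))) -> 0
  row 21 [10101]: ((0 OR (1 OR NOT 1)) IMPLIES ((0 XOR 1) XOR (0 AND NOT 0))) -> 1
  row 22 [10110]: ((1 OR (1 OR NOT 0)) IMPLIES ((0 XOR 0) XOR (1 AND NOT 1))) -> 0
  row 23 [10111]: ((1 OR (1 OR NOT 1)) IMPLIES ((0 XOR 1) XOR (1 AND NOT 1))) -> 1
  row 24 [11000]: ((0 OR (0 OR NOT 0)) IMPLIES ((1 XOR 0) XOR (0 AND NOT 0))) -> 1
  row 25 [11001]: ((0 OR (0 OR NOT 1)) IMPLIES ((1 XOR 1) XOR (0 AND NOT 0))) -> 1
  row 26 [11010]: ((1 OR (0 OR NOT 0)) IMPLIES ((1 XOR 0) XOR (1 AND NOT 1))) -> 1
  row 27 [11011]: ((1 OR (0 OR NOT 1)) IMPLIES ((1 XOR 1) XOR (1 AND NOT 1))) -> 0
  row 28 [11100]: ((0 OR (1 OR NOT 0)) IMPLIES ((1 XOR 0) XOR (0 AND NOT 0))) -> 1
  row 29 [11101]: ((0 OR (1 OR NOT 1)) IMPLIES ((1 XOR 1) XOR (0 AND NOT 0))) -> 0
  row 30 [11110]: ((1 OR (1 OR NOT 0)) IMPLIES ((1 XOR 0) XOR (1 AND NOT 1))) -> 1
  row 31 [11111]: ((1 OR (1 OR NOT 1)) IMPLIES ((1 XOR 1) XOR (1 AND NOT 1))) -> 0
Full result column, 4 rows per line (a,b,c fixed per line; d,e runs 00..11 left to right):
  rows 0-3 [a,b,c=000]: 0101  = hex 5
  rows 4-7 [a,b,c=001]: 0101  = hex 5
  rows 8-11 [a,b,c=010]: 1110  = hex E
  rows 12-15 [a,b,c=011]: 1010  = hex A
  rows 16-19 [a,b,c=100]: 0101  = hex 5
  rows 20-23 [a,b,c=101]: 0101  = hex 5
  rows 24-27 [a,b,c=110]: 1110  = hex E
  rows 28-31 [a,b,c=111]: 1010  = hex A
Output column (row 0 .. row 31) = 01010101111010100101010111101010
Output column grouped in 4s = 0101 0101 1110 1010 0101 0101 1110 1010 = 0x55EA55EA
Convert to decimal digit by digit (value = value*16 + digit):
  5 -> 5
  5*16 + 5 = 85
  85*16 + 14 (E) = 1374
  1374*16 + 10 (A) = 21994
  21994*16 + 5 = 351909
  351909*16 + 5 = 5630549
  5630549*16 + 14 (E) = 90088798
  90088798*16 + 10 (A) = 1441420778
Decimal = 1441420778

1441420778


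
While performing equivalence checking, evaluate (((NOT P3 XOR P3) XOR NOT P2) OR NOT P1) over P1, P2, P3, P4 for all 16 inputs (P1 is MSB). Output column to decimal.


Formula: (((NOT P3 XOR P3) XOR NOT P2) OR NOT P1) over P1, P2, P3, P4 (16 rows)
Evaluate each row (bits = P1,P2,P3,P4, MSB first):
  row 0 [0000]: (((NOT 0 XOR 0) XOR NOT 0) OR NOT 0) -> 1
  row 1 [0001]: (((NOT 0 XOR 0) XOR NOT 0) OR NOT 0) -> 1
  row 2 [0010]: (((NOT 1 XOR 1) XOR NOT 0) OR NOT 0) -> 1
  row 3 [0011]: (((NOT 1 XOR 1) XOR NOT 0) OR NOT 0) -> 1
  row 4 [0100]: (((NOT 0 XOR 0) XOR NOT 1) OR NOT 0) -> 1
  row 5 [0101]: (((NOT 0 XOR 0) XOR NOT 1) OR NOT 0) -> 1
  row 6 [0110]: (((NOT 1 XOR 1) XOR NOT 1) OR NOT 0) -> 1
  row 7 [0111]: (((NOT 1 XOR 1) XOR NOT 1) OR NOT 0) -> 1
  row 8 [1000]: (((NOT 0 XOR 0) XOR NOT 0) OR NOT 1) -> 0
  row 9 [1001]: (((NOT 0 XOR 0) XOR NOT 0) OR NOT 1) -> 0
  row 10 [1010]: (((NOT 1 XOR 1) XOR NOT 0) OR NOT 1) -> 0
  row 11 [1011]: (((NOT 1 XOR 1) XOR NOT 0) OR NOT 1) -> 0
  row 12 [1100]: (((NOT 0 XOR 0) XOR NOT 1) OR NOT 1) -> 1
  row 13 [1101]: (((NOT 0 XOR 0) XOR NOT 1) OR NOT 1) -> 1
  row 14 [1110]: (((NOT 1 XOR 1) XOR NOT 1) OR NOT 1) -> 1
  row 15 [1111]: (((NOT 1 XOR 1) XOR NOT 1) OR NOT 1) -> 1
Full result column, 4 rows per line (P1,P2 fixed per line; P3,P4 runs 00..11 left to right):
  rows 0-3 [P1,P2=00]: 1111  = hex F
  rows 4-7 [P1,P2=01]: 1111  = hex F
  rows 8-11 [P1,P2=10]: 0000  = hex 0
  rows 12-15 [P1,P2=11]: 1111  = hex F
Output column (row 0 .. row 15) = 1111111100001111
Output column grouped in 4s = 1111 1111 0000 1111 = 0xFF0F
Convert to decimal digit by digit (value = value*16 + digit):
  F -> 15
  15*16 + 15 (F) = 255
  255*16 + 0 = 4080
  4080*16 + 15 (F) = 65295
Decimal = 65295

65295


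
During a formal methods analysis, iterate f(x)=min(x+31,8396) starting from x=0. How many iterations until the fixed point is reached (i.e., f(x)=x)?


Step 1: x=0, cap=8396, increment=31
Step 2: x grows by 31 each step until capped at 8396; fixed point is x=8396
Step 3: iterations = ceil(8396/31) = 271

271


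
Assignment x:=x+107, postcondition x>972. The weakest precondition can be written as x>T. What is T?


Formula: wp(x:=E, P) = P[E/x] (substitute E for x in postcondition)
Step 1: Postcondition: x>972
Step 2: Substitute x+107 for x: x+107>972
Step 3: Solve for x: x > 972-107 = 865

865


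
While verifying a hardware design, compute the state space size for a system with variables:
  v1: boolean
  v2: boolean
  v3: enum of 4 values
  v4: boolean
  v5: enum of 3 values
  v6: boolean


State space = product of domain sizes of all variables.
Domain sizes:
  v1 (boolean): 2
  v2 (boolean): 2
  v3 (enum of 4 values): 4
  v4 (boolean): 2
  v5 (enum of 3 values): 3
  v6 (boolean): 2
Product = 2 * 2 * 4 * 2 * 3 * 2 = 192

192


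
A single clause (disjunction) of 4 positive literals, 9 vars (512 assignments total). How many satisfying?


Step 1: Total=2^9=512
Step 2: Unsat when all 4 false: 2^5=32
Step 3: Sat=512-32=480

480


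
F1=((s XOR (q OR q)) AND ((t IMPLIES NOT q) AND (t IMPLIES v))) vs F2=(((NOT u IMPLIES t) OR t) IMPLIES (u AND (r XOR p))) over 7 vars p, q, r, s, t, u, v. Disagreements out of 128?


F1 = ((s XOR (q OR q)) AND ((t IMPLIES NOT q) AND (t IMPLIES v)))
F2 = (((NOT u IMPLIES t) OR t) IMPLIES (u AND (r XOR p)))
Evaluate both on each of 128 rows (bits = p,q,r,s,t,u,v):
  row 0 [0000000]: F1=0 F2=1 (differ) -> 1
  row 1 [0000001]: F1=0 F2=1 (differ) -> 1
  row 2 [0000010]: F1=0 F2=0 -> 0
  row 3 [0000011]: F1=0 F2=0 -> 0
  row 4 [0000100]: F1=0 F2=0 -> 0
  (every remaining row is evaluated the same way; all 128 results are listed next)
Full result column, 8 rows per line (p,q,r,s fixed per line; t,u,v runs 000..111 left to right):
  rows 0-7 [p,q,r,s=0000]: 11000000  (ones: 2)
  rows 8-15 [p,q,r,s=0001]: 00110101  (ones: 4)
  rows 16-23 [p,q,r,s=0010]: 11110011  (ones: 6)
  rows 24-31 [p,q,r,s=0011]: 00000110  (ones: 2)
  rows 32-39 [p,q,r,s=0100]: 00110000  (ones: 2)
  rows 40-47 [p,q,r,s=0101]: 11000000  (ones: 2)
  rows 48-55 [p,q,r,s=0110]: 00000011  (ones: 2)
  rows 56-63 [p,q,r,s=0111]: 11110011  (ones: 6)
  rows 64-71 [p,q,r,s=1000]: 11110011  (ones: 6)
  rows 72-79 [p,q,r,s=1001]: 00000110  (ones: 2)
  rows 80-87 [p,q,r,s=1010]: 11000000  (ones: 2)
  rows 88-95 [p,q,r,s=1011]: 00110101  (ones: 4)
  rows 96-103 [p,q,r,s=1100]: 00000011  (ones: 2)
  rows 104-111 [p,q,r,s=1101]: 11110011  (ones: 6)
  rows 112-119 [p,q,r,s=1110]: 00110000  (ones: 2)
  rows 120-127 [p,q,r,s=1111]: 11000000  (ones: 2)
Disagreements = 2+4+6+2+2+2+2+6+6+2+2+4+2+6+2+2 = 52

52


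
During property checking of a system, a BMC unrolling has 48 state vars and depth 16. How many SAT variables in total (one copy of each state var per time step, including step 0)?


BMC unrolls to depth k, creating one copy of each state var for steps 0..k.
Step count = 16 + 1 = 17 (steps 0 through 16)
Vars per step = 48
Total = 48 * 17 = 816

816


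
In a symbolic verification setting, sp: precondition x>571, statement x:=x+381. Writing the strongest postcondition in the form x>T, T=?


Formula: sp(P, x:=E) = exists old_x. (x = E[old_x/x]) AND P[old_x/x] (old_x is the value of x before the assignment; eliminate old_x by solving x = E[old_x/x] for old_x)
Step 1: Precondition P: x>571, i.e. old_x > 571
Step 2: Assignment gives x = old_x + 381, so old_x = x - 381
Step 3: Substitute into P: x - 381 > 571
Step 4: Simplify: x > 571+381 = 952

952


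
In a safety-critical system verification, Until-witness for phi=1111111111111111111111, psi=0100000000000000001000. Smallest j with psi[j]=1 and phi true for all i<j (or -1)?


(phi U psi) at 0: need smallest j with psi[j]=1 and phi[i]=1 for all i in [0,j).
Scan from step 0:
  step 0: phi=1, psi=0 -> continue
  step 1: psi=1 and phi held for [0,1) -> witness found
Witness step = 1

1


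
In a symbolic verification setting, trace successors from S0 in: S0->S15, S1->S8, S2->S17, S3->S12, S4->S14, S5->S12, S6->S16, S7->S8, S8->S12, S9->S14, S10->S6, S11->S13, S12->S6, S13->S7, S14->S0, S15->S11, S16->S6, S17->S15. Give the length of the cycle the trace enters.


Trace from S0 until a state repeats:
  S0 -> S15 -> S11 -> S13 -> S7 -> S8 -> S12 -> S6 -> S16 -> S6
S6 first seen at step 7, revisited at step 9.
Cycle length = 9 - 7 = 2

2


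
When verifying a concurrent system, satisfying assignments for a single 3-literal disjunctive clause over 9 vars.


Step 1: Total=2^9=512
Step 2: Unsat when all 3 false: 2^6=64
Step 3: Sat=512-64=448

448


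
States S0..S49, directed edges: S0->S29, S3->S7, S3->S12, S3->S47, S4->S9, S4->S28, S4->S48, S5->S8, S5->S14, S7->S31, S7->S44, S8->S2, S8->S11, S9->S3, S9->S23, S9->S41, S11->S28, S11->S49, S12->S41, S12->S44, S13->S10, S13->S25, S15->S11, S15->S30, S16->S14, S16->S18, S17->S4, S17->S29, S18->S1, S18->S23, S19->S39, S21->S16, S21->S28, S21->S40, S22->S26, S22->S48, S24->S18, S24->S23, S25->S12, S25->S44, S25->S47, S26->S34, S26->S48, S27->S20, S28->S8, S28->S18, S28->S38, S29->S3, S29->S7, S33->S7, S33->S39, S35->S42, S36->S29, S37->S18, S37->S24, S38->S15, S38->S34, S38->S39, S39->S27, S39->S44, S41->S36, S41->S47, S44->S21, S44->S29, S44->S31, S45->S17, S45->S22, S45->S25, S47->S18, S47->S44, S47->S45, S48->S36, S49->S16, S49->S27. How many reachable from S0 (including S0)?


BFS from S0:
  layer 0: {S0}
  layer 1: {S29}
  layer 2: {S3, S7}
  layer 3: {S12, S31, S44, S47}
  layer 4: {S18, S21, S41, S45}
  layer 5: {S1, S16, S17, S22, S23, S25, S28, S36, S40}
  layer 6: {S4, S8, S14, S26, S38, S48}
  layer 7: {S2, S9, S11, S15, S34, S39}
  layer 8: {S27, S30, S49}
  layer 9: {S20}
Reachable set: {S0, S1, S2, S3, S4, S7, S8, S9, S11, S12, S14, S15, S16, S17, S18, S20, S21, S22, S23, S25, S26, S27, S28, S29, S30, S31, S34, S36, S38, S39, S40, S41, S44, S45, S47, S48, S49}
Count = 37

37


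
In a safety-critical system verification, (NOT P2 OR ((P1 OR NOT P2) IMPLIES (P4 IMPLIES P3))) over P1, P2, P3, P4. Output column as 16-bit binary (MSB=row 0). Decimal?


Formula: (NOT P2 OR ((P1 OR NOT P2) IMPLIES (P4 IMPLIES P3))) over P1, P2, P3, P4 (16 rows)
Evaluate each row (bits = P1,P2,P3,P4, MSB first):
  row 0 [0000]: (NOT 0 OR ((0 OR NOT 0) IMPLIES (0 IMPLIES 0))) -> 1
  row 1 [0001]: (NOT 0 OR ((0 OR NOT 0) IMPLIES (1 IMPLIES 0))) -> 1
  row 2 [0010]: (NOT 0 OR ((0 OR NOT 0) IMPLIES (0 IMPLIES 1))) -> 1
  row 3 [0011]: (NOT 0 OR ((0 OR NOT 0) IMPLIES (1 IMPLIES 1))) -> 1
  row 4 [0100]: (NOT 1 OR ((0 OR NOT 1) IMPLIES (0 IMPLIES 0))) -> 1
  row 5 [0101]: (NOT 1 OR ((0 OR NOT 1) IMPLIES (1 IMPLIES 0))) -> 1
  row 6 [0110]: (NOT 1 OR ((0 OR NOT 1) IMPLIES (0 IMPLIES 1))) -> 1
  row 7 [0111]: (NOT 1 OR ((0 OR NOT 1) IMPLIES (1 IMPLIES 1))) -> 1
  row 8 [1000]: (NOT 0 OR ((1 OR NOT 0) IMPLIES (0 IMPLIES 0))) -> 1
  row 9 [1001]: (NOT 0 OR ((1 OR NOT 0) IMPLIES (1 IMPLIES 0))) -> 1
  row 10 [1010]: (NOT 0 OR ((1 OR NOT 0) IMPLIES (0 IMPLIES 1))) -> 1
  row 11 [1011]: (NOT 0 OR ((1 OR NOT 0) IMPLIES (1 IMPLIES 1))) -> 1
  row 12 [1100]: (NOT 1 OR ((1 OR NOT 1) IMPLIES (0 IMPLIES 0))) -> 1
  row 13 [1101]: (NOT 1 OR ((1 OR NOT 1) IMPLIES (1 IMPLIES 0))) -> 0
  row 14 [1110]: (NOT 1 OR ((1 OR NOT 1) IMPLIES (0 IMPLIES 1))) -> 1
  row 15 [1111]: (NOT 1 OR ((1 OR NOT 1) IMPLIES (1 IMPLIES 1))) -> 1
Full result column, 4 rows per line (P1,P2 fixed per line; P3,P4 runs 00..11 left to right):
  rows 0-3 [P1,P2=00]: 1111  = hex F
  rows 4-7 [P1,P2=01]: 1111  = hex F
  rows 8-11 [P1,P2=10]: 1111  = hex F
  rows 12-15 [P1,P2=11]: 1011  = hex B
Output column (row 0 .. row 15) = 1111111111111011
Output column grouped in 4s = 1111 1111 1111 1011 = 0xFFFB
Convert to decimal digit by digit (value = value*16 + digit):
  F -> 15
  15*16 + 15 (F) = 255
  255*16 + 15 (F) = 4095
  4095*16 + 11 (B) = 65531
Decimal = 65531

65531


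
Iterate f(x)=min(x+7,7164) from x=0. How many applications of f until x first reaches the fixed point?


Step 1: x=0, cap=7164, increment=7
Step 2: x grows by 7 each step until capped at 7164; fixed point is x=7164
Step 3: iterations = ceil(7164/7) = 1024

1024


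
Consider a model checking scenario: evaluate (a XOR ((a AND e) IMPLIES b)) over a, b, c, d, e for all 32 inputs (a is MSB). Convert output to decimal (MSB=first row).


Formula: (a XOR ((a AND e) IMPLIES b)) over a, b, c, d, e (32 rows)
Evaluate each row (bits = a,b,c,d,e, MSB first):
  row 0 [00000]: (0 XOR ((0 AND 0) IMPLIES 0)) -> 1
  row 1 [00001]: (0 XOR ((0 AND 1) IMPLIES 0)) -> 1
  row 2 [00010]: (0 XOR ((0 AND 0) IMPLIES 0)) -> 1
  row 3 [00011]: (0 XOR ((0 AND 1) IMPLIES 0)) -> 1
  row 4 [00100]: (0 XOR ((0 AND 0) IMPLIES 0)) -> 1
  row 5 [00101]: (0 XOR ((0 AND 1) IMPLIES 0)) -> 1
  row 6 [00110]: (0 XOR ((0 AND 0) IMPLIES 0)) -> 1
  row 7 [00111]: (0 XOR ((0 AND 1) IMPLIES 0)) -> 1
  row 8 [01000]: (0 XOR ((0 AND 0) IMPLIES 1)) -> 1
  row 9 [01001]: (0 XOR ((0 AND 1) IMPLIES 1)) -> 1
  row 10 [01010]: (0 XOR ((0 AND 0) IMPLIES 1)) -> 1
  row 11 [01011]: (0 XOR ((0 AND 1) IMPLIES 1)) -> 1
  row 12 [01100]: (0 XOR ((0 AND 0) IMPLIES 1)) -> 1
  row 13 [01101]: (0 XOR ((0 AND 1) IMPLIES 1)) -> 1
  row 14 [01110]: (0 XOR ((0 AND 0) IMPLIES 1)) -> 1
  row 15 [01111]: (0 XOR ((0 AND 1) IMPLIES 1)) -> 1
  row 16 [10000]: (1 XOR ((1 AND 0) IMPLIES 0)) -> 0
  row 17 [10001]: (1 XOR ((1 AND 1) IMPLIES 0)) -> 1
  row 18 [10010]: (1 XOR ((1 AND 0) IMPLIES 0)) -> 0
  row 19 [10011]: (1 XOR ((1 AND 1) IMPLIES 0)) -> 1
  row 20 [10100]: (1 XOR ((1 AND 0) IMPLIES 0)) -> 0
  row 21 [10101]: (1 XOR ((1 AND 1) IMPLIES 0)) -> 1
  row 22 [10110]: (1 XOR ((1 AND 0) IMPLIES 0)) -> 0
  row 23 [10111]: (1 XOR ((1 AND 1) IMPLIES 0)) -> 1
  row 24 [11000]: (1 XOR ((1 AND 0) IMPLIES 1)) -> 0
  row 25 [11001]: (1 XOR ((1 AND 1) IMPLIES 1)) -> 0
  row 26 [11010]: (1 XOR ((1 AND 0) IMPLIES 1)) -> 0
  row 27 [11011]: (1 XOR ((1 AND 1) IMPLIES 1)) -> 0
  row 28 [11100]: (1 XOR ((1 AND 0) IMPLIES 1)) -> 0
  row 29 [11101]: (1 XOR ((1 AND 1) IMPLIES 1)) -> 0
  row 30 [11110]: (1 XOR ((1 AND 0) IMPLIES 1)) -> 0
  row 31 [11111]: (1 XOR ((1 AND 1) IMPLIES 1)) -> 0
Full result column, 4 rows per line (a,b,c fixed per line; d,e runs 00..11 left to right):
  rows 0-3 [a,b,c=000]: 1111  = hex F
  rows 4-7 [a,b,c=001]: 1111  = hex F
  rows 8-11 [a,b,c=010]: 1111  = hex F
  rows 12-15 [a,b,c=011]: 1111  = hex F
  rows 16-19 [a,b,c=100]: 0101  = hex 5
  rows 20-23 [a,b,c=101]: 0101  = hex 5
  rows 24-27 [a,b,c=110]: 0000  = hex 0
  rows 28-31 [a,b,c=111]: 0000  = hex 0
Output column (row 0 .. row 31) = 11111111111111110101010100000000
Output column grouped in 4s = 1111 1111 1111 1111 0101 0101 0000 0000 = 0xFFFF5500
Convert to decimal digit by digit (value = value*16 + digit):
  F -> 15
  15*16 + 15 (F) = 255
  255*16 + 15 (F) = 4095
  4095*16 + 15 (F) = 65535
  65535*16 + 5 = 1048565
  1048565*16 + 5 = 16777045
  16777045*16 + 0 = 268432720
  268432720*16 + 0 = 4294923520
Decimal = 4294923520

4294923520
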